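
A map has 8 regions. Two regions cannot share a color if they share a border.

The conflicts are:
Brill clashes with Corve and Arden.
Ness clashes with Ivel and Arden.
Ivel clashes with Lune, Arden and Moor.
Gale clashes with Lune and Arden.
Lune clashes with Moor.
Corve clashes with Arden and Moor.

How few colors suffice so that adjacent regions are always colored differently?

Ness, Ivel, Arden are mutually in conflict, so at least 3 colors are needed.
A valid assignment using 3 colors: Brill=3, Ness=3, Ivel=2, Gale=2, Lune=1, Corve=2, Arden=1, Moor=3. Each listed conflict is separated.

3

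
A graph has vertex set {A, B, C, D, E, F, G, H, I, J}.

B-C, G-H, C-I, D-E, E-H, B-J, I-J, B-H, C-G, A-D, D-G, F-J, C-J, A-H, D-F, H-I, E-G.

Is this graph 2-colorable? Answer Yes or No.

No

B, C, J form a triangle, so at least 3 colors are needed.
So 2 colors are not enough.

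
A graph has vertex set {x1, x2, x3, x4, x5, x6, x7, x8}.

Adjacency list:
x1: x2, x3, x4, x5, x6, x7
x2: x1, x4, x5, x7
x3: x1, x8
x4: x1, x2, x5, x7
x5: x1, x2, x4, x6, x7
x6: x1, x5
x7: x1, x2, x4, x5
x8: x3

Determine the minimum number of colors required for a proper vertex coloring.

x1, x2, x4, x5, x7 form a clique, so at least 5 colors are needed.
5 colors suffice: x1=1, x2=3, x3=2, x4=4, x5=2, x6=3, x7=5, x8=1. No two adjacent vertices share a color.

5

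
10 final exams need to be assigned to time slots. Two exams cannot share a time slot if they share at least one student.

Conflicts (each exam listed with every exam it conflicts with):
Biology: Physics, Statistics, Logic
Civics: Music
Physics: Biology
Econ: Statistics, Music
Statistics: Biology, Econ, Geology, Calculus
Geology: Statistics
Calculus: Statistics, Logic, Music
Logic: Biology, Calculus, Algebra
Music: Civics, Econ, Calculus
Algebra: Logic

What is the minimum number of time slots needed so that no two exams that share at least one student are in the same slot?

2

Statistics and Geology conflict, so at least 2 time slots are needed.
2 time slots suffice: Biology=2, Civics=2, Physics=1, Econ=2, Statistics=1, Geology=2, Calculus=2, Logic=1, Music=1, Algebra=2. Each listed conflict is separated.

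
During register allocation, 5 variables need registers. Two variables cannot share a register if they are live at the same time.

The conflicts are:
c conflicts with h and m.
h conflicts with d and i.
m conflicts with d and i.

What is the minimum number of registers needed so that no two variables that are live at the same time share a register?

h and i conflict, so at least 2 registers are needed.
2 registers suffice: register 1 → {h, m}; register 2 → {c, d, i}. No two conflicting variables share a register.

2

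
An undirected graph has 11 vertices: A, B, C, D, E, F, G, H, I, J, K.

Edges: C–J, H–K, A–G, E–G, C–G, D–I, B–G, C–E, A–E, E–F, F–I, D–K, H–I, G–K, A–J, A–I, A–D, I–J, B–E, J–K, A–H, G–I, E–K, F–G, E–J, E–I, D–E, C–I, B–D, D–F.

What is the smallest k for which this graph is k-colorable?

4

E, F, G, I are mutually adjacent (a clique of size 4), so at least 4 colors are needed.
4 colors suffice: A=4, B=2, C=4, D=3, E=1, F=4, G=3, H=1, I=2, J=3, K=2. No two adjacent vertices share a color.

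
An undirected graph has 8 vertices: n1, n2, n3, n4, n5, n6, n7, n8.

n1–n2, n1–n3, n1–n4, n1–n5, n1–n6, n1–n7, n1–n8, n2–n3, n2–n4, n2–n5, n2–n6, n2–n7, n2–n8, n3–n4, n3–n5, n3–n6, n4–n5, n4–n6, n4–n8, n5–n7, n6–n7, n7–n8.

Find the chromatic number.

5

n1, n2, n3, n4, n6 are mutually adjacent (a clique of size 5), so at least 5 colors are needed.
One proper 5-coloring: n1=1, n2=2, n3=4, n4=3, n5=5, n6=5, n7=3, n8=4. Every edge joins two different colors.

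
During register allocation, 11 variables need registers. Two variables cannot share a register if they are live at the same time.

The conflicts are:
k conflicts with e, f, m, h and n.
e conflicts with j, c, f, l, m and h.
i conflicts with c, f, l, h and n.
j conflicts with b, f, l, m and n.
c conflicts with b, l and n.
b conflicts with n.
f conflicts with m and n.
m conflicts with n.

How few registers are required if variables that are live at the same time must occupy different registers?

4

k, f, m, n are mutually in conflict, so at least 4 registers are needed.
4 registers suffice: register 1 → {e, n}; register 2 → {c, f, h}; register 3 → {k, i, j}; register 4 → {b, l, m}. Each listed conflict is separated.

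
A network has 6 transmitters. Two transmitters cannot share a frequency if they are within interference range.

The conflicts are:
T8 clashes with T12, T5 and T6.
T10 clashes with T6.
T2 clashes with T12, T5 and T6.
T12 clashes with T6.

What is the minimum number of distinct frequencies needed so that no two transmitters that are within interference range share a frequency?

T2, T12, T6 are mutually in conflict, so at least 3 frequencies are needed.
3 frequencies suffice: frequency 1 → {T5, T6}; frequency 2 → {T8, T10, T2}; frequency 3 → {T12}. Every pair that conflicts lands in different frequencies.

3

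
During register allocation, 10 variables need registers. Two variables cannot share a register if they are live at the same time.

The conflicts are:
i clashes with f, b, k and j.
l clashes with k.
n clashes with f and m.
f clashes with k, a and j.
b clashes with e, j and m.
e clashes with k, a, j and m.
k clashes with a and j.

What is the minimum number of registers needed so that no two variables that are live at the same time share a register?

i, f, k, j all conflict with each other, so at least 4 registers are needed.
Using 4 registers: i=4, l=2, n=1, f=3, b=1, e=3, k=1, a=2, j=2, m=2. Every pair that conflicts lands in different registers.

4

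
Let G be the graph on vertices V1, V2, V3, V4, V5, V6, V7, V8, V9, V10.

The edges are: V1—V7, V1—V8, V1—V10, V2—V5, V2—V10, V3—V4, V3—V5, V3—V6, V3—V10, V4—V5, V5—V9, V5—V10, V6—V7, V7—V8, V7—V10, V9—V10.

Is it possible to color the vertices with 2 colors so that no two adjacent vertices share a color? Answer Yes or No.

No

V3, V4, V5 form a triangle, so at least 3 colors are needed.
So 2 colors are not enough.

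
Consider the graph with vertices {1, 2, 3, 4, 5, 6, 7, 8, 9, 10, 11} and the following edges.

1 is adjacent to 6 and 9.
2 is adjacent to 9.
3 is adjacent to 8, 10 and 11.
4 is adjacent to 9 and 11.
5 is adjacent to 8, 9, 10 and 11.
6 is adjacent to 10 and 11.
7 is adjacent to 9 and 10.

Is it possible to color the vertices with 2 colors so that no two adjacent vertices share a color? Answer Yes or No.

No

The cycle 4-9-1-6-11-4 has odd length 5, so it cannot be 2-colored; at least 3 colors are needed.
So 2 colors are not enough.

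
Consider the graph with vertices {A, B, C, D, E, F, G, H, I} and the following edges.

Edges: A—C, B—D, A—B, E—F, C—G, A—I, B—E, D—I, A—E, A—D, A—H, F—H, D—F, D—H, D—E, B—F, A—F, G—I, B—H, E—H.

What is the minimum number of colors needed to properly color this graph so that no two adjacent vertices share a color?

A, B, D, E, F, H are mutually adjacent (a clique of size 6), so at least 6 colors are needed.
A valid assignment using 6 colors: A=1, B=4, C=2, D=2, E=3, F=6, G=1, H=5, I=3. Every edge joins two different colors.

6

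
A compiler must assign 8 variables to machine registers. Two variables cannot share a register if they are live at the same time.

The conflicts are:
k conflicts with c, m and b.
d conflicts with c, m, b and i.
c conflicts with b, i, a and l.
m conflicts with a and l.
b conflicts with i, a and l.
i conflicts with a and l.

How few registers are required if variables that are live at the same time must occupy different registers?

c, b, i, l all conflict with each other, so at least 4 registers are needed.
4 registers suffice: k=3, d=4, c=2, m=1, b=1, i=3, a=4, l=4. No two conflicting variables share a register.

4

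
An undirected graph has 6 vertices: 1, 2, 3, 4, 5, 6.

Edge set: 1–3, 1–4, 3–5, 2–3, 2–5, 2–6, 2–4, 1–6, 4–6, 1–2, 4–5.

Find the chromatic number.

4

1, 2, 4, 6 are pairwise adjacent (a clique of size 4), so at least 4 colors are needed.
4 colors suffice: color red → {2}; color blue → {3, 4}; color green → {1, 5}; color yellow → {6}. Every edge joins two different colors.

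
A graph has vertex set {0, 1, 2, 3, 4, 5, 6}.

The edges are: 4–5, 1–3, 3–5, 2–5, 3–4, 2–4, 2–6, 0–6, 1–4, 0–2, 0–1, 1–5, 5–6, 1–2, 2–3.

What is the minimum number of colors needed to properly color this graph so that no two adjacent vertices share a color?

5

1, 2, 3, 4, 5 form a clique, so at least 5 colors are needed.
5 colors suffice: 0=blue, 1=green, 2=red, 3=purple, 4=yellow, 5=blue, 6=green. Every edge joins two different colors.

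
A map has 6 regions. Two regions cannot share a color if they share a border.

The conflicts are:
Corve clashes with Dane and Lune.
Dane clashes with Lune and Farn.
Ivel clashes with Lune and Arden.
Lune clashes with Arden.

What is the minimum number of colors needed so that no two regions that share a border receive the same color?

Corve, Dane, Lune are mutually in conflict, so at least 3 colors are needed.
3 colors suffice: color 1 → {Lune, Farn}; color 2 → {Dane, Ivel}; color 3 → {Corve, Arden}. Each listed conflict is separated.

3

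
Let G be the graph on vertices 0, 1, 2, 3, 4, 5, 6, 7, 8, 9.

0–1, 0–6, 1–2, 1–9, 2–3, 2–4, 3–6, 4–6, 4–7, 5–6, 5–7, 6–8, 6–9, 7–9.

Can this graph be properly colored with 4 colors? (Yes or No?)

The chromatic number is 3. The cycle 1-2-4-6-0-1 has odd length 5, so it cannot be 2-colored; at least 3 colors are needed.
3 colors suffice: color a → {2, 6, 7}; color b → {0, 3, 4, 5, 8, 9}; color c → {1}.
Since 4 ≥ 3, a proper 4-coloring certainly exists.

Yes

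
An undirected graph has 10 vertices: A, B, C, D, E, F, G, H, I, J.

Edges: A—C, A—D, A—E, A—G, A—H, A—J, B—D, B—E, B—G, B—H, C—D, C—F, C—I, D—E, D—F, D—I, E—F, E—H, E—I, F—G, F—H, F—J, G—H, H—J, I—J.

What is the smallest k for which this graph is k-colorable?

F, G, H are mutually adjacent, so at least 3 colors are needed.
3 colors suffice: color 1 → {C, E, G, J}; color 2 → {A, B, F, I}; color 3 → {D, H}. No two adjacent vertices share a color.

3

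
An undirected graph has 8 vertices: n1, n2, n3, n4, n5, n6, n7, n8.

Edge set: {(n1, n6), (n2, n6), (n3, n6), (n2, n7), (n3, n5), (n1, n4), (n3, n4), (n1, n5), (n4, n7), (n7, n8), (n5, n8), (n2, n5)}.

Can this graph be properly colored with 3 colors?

The chromatic number is 3. The cycle n4-n1-n5-n2-n7-n4 has odd length 5, so it cannot be 2-colored; at least 3 colors are needed.
A valid assignment using 3 colors: n1=2, n2=2, n3=2, n4=3, n5=1, n6=1, n7=1, n8=2.
That is already a proper 3-coloring.

Yes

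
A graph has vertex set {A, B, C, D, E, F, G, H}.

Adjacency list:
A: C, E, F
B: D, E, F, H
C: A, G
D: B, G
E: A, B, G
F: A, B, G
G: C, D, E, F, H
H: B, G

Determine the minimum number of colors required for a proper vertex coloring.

2

B and D are adjacent, so at least 2 colors are needed.
One proper 2-coloring: A=red, B=red, C=blue, D=blue, E=blue, F=blue, G=red, H=blue. Each edge has distinct colors on its endpoints.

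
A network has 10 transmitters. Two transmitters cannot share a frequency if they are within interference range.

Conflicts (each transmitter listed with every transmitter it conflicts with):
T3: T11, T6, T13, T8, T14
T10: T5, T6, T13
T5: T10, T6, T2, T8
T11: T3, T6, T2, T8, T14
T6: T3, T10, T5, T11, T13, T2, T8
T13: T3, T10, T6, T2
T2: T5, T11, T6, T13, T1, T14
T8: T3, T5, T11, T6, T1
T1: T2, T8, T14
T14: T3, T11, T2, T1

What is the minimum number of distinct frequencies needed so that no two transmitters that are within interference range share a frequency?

4

T3, T11, T6, T8 pairwise conflict, so at least 4 frequencies are needed.
4 frequencies suffice: frequency 1 → {T6, T14}; frequency 2 → {T3, T10, T2}; frequency 3 → {T5, T11, T13, T1}; frequency 4 → {T8}. Every pair that conflicts lands in different frequencies.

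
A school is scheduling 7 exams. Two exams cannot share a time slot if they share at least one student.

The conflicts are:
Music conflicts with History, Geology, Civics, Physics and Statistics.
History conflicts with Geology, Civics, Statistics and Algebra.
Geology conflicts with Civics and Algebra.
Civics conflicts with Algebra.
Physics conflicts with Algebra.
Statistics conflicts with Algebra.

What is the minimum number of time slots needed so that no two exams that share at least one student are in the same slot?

4

History, Geology, Civics, Algebra all conflict with each other, so at least 4 time slots are needed.
4 time slots suffice: time slot 1 → {Music, Algebra}; time slot 2 → {History, Physics}; time slot 3 → {Civics, Statistics}; time slot 4 → {Geology}. No two conflicting exams share a time slot.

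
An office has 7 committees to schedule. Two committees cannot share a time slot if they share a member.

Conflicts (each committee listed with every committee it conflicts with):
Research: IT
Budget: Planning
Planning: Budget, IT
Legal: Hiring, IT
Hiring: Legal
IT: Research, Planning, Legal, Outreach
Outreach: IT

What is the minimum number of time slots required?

2

Research and IT conflict, so at least 2 time slots are needed.
2 time slots suffice: time slot 1 → {Budget, Hiring, IT}; time slot 2 → {Research, Planning, Legal, Outreach}. No two conflicting committees share a time slot.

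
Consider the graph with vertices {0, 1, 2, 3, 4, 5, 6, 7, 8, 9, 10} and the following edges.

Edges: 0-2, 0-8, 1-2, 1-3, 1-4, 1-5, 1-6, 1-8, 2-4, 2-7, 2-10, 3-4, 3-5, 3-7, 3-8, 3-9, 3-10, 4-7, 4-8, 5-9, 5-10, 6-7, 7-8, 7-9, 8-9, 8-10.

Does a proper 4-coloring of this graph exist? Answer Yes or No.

Yes

The chromatic number is 4. 1, 3, 4, 8 are mutually adjacent (a clique of size 4), so at least 4 colors are needed.
A valid assignment using 4 colors: 0=green, 1=green, 2=red, 3=red, 4=yellow, 5=blue, 6=red, 7=green, 8=blue, 9=yellow, 10=green.
That is already a proper 4-coloring.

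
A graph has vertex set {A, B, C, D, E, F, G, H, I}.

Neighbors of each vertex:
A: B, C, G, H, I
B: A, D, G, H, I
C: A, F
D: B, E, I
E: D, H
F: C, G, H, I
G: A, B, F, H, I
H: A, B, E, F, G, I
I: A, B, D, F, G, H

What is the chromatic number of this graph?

5

A, B, G, H, I are mutually adjacent (a clique of size 5), so at least 5 colors are needed.
5 colors suffice: A=3, B=5, C=1, D=2, E=1, F=3, G=4, H=2, I=1. Every edge joins two different colors.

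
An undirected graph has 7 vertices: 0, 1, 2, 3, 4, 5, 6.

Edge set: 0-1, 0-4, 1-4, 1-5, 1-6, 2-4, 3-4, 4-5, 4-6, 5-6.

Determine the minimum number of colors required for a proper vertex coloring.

4

1, 4, 5, 6 are mutually adjacent (a clique of size 4), so at least 4 colors are needed.
A valid assignment using 4 colors: 0=c, 1=b, 2=b, 3=b, 4=a, 5=c, 6=d. Each edge has distinct colors on its endpoints.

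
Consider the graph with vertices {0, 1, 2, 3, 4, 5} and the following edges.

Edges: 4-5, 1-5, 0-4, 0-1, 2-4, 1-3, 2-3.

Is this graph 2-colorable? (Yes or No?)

No

The cycle 2-3-1-0-4-2 has odd length 5, so it cannot be 2-colored; at least 3 colors are needed.
So 2 colors are not enough.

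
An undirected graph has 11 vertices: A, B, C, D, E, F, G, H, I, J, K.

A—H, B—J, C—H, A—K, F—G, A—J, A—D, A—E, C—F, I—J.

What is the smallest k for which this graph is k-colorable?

I and J are adjacent, so at least 2 colors are needed.
2 colors suffice: color 1 → {A, B, C, G, I}; color 2 → {D, E, F, H, J, K}. Every edge joins two different colors.

2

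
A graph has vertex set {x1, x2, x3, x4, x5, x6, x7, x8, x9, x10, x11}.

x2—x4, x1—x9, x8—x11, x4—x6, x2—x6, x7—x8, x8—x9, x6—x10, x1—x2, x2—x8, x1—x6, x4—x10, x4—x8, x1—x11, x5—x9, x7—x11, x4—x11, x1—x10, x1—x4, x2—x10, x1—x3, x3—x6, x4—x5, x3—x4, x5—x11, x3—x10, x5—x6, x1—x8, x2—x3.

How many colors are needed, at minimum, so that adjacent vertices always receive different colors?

6

x1, x2, x3, x4, x6, x10 form a clique, so at least 6 colors are needed.
6 colors suffice: color 1 → {x1, x5, x7}; color 2 → {x4, x9}; color 3 → {x2, x11}; color 4 → {x6, x8}; color 5 → {x3}; color 6 → {x10}. Each edge has distinct colors on its endpoints.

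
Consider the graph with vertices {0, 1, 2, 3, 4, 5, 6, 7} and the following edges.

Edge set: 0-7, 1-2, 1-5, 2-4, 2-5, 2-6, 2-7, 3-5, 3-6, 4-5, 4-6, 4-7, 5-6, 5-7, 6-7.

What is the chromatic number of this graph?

5

2, 4, 5, 6, 7 form a clique, so at least 5 colors are needed.
One proper 5-coloring: 0=red, 1=blue, 2=green, 3=blue, 4=purple, 5=red, 6=yellow, 7=blue. Every edge joins two different colors.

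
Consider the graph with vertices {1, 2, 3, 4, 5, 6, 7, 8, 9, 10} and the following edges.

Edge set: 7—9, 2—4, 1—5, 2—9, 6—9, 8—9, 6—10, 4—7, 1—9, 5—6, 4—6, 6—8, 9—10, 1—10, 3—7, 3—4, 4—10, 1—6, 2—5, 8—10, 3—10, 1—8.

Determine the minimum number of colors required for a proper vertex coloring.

1, 6, 8, 9, 10 are mutually adjacent (a clique of size 5), so at least 5 colors are needed.
5 colors suffice: color red → {5, 7, 10}; color blue → {4, 9}; color green → {2, 3, 6}; color yellow → {1}; color purple → {8}. Each edge has distinct colors on its endpoints.

5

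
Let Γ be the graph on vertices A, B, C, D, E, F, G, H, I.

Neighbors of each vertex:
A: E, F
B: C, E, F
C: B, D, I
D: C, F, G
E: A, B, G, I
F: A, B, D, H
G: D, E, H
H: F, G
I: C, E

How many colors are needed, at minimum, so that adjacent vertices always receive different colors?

3

The cycle D-C-I-E-G-D has odd length 5, so it cannot be 2-colored; at least 3 colors are needed.
One proper 3-coloring: A=2, B=2, C=1, D=3, E=1, F=1, G=2, H=3, I=2. Each edge has distinct colors on its endpoints.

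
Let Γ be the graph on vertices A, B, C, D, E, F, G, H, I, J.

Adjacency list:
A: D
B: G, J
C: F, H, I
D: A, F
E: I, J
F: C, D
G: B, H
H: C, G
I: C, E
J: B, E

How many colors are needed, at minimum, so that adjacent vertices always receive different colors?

3

The cycle H-C-I-E-J-B-G-H has odd length 7, so it cannot be 2-colored; at least 3 colors are needed.
3 colors suffice: A=blue, B=red, C=red, D=red, E=red, F=blue, G=green, H=blue, I=blue, J=blue. Every edge joins two different colors.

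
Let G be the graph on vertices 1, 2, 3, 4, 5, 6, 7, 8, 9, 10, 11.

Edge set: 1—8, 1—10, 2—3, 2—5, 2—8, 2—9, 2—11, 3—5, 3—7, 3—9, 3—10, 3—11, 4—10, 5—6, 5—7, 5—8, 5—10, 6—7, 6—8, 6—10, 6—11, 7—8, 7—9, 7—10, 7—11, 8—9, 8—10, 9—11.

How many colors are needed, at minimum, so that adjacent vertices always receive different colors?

5

5, 6, 7, 8, 10 are mutually adjacent (a clique of size 5), so at least 5 colors are needed.
A valid assignment using 5 colors: 1=red, 2=red, 3=blue, 4=red, 5=yellow, 6=purple, 7=red, 8=blue, 9=green, 10=green, 11=yellow. Every edge joins two different colors.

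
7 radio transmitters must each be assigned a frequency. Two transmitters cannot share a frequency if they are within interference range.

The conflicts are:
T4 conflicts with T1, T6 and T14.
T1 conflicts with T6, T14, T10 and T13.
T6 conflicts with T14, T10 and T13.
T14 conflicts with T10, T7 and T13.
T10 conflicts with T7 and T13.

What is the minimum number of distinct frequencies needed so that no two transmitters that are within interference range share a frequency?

T1, T6, T14, T10, T13 all conflict with each other, so at least 5 frequencies are needed.
5 frequencies suffice: frequency 1 → {T14}; frequency 2 → {T6, T7}; frequency 3 → {T4, T10}; frequency 4 → {T1}; frequency 5 → {T13}. Each listed conflict is separated.

5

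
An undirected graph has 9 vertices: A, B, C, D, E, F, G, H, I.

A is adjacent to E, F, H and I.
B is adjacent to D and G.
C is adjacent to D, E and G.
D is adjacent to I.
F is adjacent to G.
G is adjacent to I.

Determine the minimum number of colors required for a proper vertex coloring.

3

The cycle E-C-G-I-A-E has odd length 5, so it cannot be 2-colored; at least 3 colors are needed.
3 colors suffice: color 1 → {A, D, G}; color 2 → {B, C, F, H, I}; color 3 → {E}. Each edge has distinct colors on its endpoints.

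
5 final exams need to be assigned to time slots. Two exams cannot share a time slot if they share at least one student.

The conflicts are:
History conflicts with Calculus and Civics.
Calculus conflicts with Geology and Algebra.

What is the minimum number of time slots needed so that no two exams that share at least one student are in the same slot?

2

Calculus and Geology conflict, so at least 2 time slots are needed.
2 time slots suffice: time slot 1 → {Calculus, Civics}; time slot 2 → {History, Geology, Algebra}. Each listed conflict is separated.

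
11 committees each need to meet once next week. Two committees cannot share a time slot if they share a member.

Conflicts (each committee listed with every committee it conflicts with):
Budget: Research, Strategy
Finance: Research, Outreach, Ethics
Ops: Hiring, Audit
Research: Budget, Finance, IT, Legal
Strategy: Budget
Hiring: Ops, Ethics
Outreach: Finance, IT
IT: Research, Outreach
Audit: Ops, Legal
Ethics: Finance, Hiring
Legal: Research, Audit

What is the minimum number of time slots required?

3

The cycle Ops-Audit-Legal-Research-Finance-Ethics-Hiring-Ops has odd length 7, so it cannot be 2-colored; at least 3 time slots are needed.
3 time slots suffice: time slot 1 → {Research, Strategy, Outreach, Audit, Ethics}; time slot 2 → {Budget, Finance, Hiring, IT, Legal}; time slot 3 → {Ops}. Every pair that conflicts lands in different time slots.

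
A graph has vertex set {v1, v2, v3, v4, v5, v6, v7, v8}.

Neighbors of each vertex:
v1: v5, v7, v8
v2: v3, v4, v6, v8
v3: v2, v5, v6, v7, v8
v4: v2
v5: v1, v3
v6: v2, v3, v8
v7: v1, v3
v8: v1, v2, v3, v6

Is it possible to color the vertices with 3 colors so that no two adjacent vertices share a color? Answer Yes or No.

v2, v3, v6, v8 are pairwise adjacent (a clique of size 4), so at least 4 colors are needed.
So 3 colors are not enough.

No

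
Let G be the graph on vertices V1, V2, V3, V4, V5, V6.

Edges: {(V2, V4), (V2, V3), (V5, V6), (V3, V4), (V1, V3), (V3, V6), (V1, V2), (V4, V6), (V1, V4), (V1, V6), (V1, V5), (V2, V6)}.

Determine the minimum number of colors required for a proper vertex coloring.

5

V1, V2, V3, V4, V6 are mutually adjacent (a clique of size 5), so at least 5 colors are needed.
5 colors suffice: color 1 → {V1}; color 2 → {V6}; color 3 → {V3, V5}; color 4 → {V4}; color 5 → {V2}. Every edge joins two different colors.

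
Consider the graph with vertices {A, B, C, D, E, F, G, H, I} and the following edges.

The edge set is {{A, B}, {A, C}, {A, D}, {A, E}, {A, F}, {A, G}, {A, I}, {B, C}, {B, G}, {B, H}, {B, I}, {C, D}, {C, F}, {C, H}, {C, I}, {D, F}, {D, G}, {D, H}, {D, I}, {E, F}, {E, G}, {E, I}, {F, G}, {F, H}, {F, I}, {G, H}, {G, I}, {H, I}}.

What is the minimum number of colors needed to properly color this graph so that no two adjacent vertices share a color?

A, C, D, F, I form a clique, so at least 5 colors are needed.
5 colors suffice: A=3, B=2, C=4, D=5, E=5, F=2, G=4, H=3, I=1. Each edge has distinct colors on its endpoints.

5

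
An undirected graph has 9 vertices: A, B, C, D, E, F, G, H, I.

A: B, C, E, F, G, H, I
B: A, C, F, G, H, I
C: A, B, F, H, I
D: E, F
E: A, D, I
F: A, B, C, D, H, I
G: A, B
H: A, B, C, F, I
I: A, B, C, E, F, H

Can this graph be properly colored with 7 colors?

Yes

The chromatic number is 6. A, B, C, F, H, I are mutually adjacent (a clique of size 6), so at least 6 colors are needed.
6 colors suffice: color 1 → {A, D}; color 2 → {G, I}; color 3 → {B, E}; color 4 → {F}; color 5 → {C}; color 6 → {H}.
Since 7 ≥ 6, a proper 7-coloring certainly exists.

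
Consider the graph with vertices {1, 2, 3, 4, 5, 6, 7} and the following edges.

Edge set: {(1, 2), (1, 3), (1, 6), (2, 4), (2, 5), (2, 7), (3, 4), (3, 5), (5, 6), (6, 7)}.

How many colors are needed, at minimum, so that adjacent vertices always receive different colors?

3 and 4 are adjacent, so at least 2 colors are needed.
One proper 2-coloring: 1=b, 2=a, 3=a, 4=b, 5=b, 6=a, 7=b. No two adjacent vertices share a color.

2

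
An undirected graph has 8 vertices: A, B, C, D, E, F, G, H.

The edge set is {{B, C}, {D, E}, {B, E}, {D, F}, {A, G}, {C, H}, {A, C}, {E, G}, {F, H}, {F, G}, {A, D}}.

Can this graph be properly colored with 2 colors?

The cycle A-C-H-F-G-A has odd length 5, so it cannot be 2-colored; at least 3 colors are needed.
So 2 colors are not enough.

No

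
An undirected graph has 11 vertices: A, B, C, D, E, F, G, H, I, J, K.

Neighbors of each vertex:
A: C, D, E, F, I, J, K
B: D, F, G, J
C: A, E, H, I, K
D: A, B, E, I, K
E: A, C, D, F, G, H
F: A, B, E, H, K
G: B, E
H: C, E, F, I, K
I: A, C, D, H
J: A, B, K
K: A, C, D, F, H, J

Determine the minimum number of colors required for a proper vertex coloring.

3

A, J, K are pairwise adjacent, so at least 3 colors are needed.
One proper 3-coloring: A=red, B=red, C=green, D=green, E=blue, F=green, G=green, H=red, I=blue, J=green, K=blue. No two adjacent vertices share a color.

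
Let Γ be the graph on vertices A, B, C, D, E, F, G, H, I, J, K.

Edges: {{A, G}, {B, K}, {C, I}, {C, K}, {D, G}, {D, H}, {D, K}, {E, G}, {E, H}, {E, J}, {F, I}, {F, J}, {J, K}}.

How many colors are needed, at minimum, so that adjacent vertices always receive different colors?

The cycle K-D-G-E-J-K has odd length 5, so it cannot be 2-colored; at least 3 colors are needed.
A valid assignment using 3 colors: A=2, B=2, C=2, D=2, E=2, F=1, G=1, H=1, I=3, J=3, K=1. Each edge has distinct colors on its endpoints.

3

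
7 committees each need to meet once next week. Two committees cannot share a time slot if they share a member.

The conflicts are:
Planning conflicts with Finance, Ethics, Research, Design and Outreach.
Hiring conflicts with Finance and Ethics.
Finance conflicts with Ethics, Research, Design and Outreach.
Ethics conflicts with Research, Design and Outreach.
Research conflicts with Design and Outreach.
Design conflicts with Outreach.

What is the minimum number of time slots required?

6

Planning, Finance, Ethics, Research, Design, Outreach pairwise conflict, so at least 6 time slots are needed.
6 time slots suffice: time slot 1 → {Finance}; time slot 2 → {Ethics}; time slot 3 → {Hiring, Outreach}; time slot 4 → {Planning}; time slot 5 → {Research}; time slot 6 → {Design}. No two conflicting committees share a time slot.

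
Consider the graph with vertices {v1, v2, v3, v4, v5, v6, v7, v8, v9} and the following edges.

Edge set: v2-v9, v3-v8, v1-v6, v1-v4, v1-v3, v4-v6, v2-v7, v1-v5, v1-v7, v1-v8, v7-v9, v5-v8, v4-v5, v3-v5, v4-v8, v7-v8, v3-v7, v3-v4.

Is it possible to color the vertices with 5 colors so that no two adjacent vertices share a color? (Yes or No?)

Yes

The chromatic number is 5. v1, v3, v4, v5, v8 form a clique, so at least 5 colors are needed.
One proper 5-coloring: v1=1, v2=3, v3=3, v4=2, v5=5, v6=3, v7=2, v8=4, v9=1.
That is already a proper 5-coloring.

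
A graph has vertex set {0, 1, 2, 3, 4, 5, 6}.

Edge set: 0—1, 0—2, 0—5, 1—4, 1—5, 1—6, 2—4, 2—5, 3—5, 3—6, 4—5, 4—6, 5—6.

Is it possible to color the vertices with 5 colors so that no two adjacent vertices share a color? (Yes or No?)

Yes

The chromatic number is 4. 1, 4, 5, 6 are mutually adjacent (a clique of size 4), so at least 4 colors are needed.
One proper 4-coloring: 0=c, 1=d, 2=b, 3=c, 4=c, 5=a, 6=b.
Since 5 ≥ 4, a proper 5-coloring certainly exists.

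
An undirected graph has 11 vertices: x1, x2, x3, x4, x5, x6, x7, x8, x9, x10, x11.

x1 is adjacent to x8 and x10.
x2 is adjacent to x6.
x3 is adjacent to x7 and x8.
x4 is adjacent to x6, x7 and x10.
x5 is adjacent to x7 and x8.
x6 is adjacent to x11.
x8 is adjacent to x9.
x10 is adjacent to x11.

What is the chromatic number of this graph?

x3 and x8 are adjacent, so at least 2 colors are needed.
2 colors suffice: color 1 → {x6, x7, x8, x10}; color 2 → {x1, x2, x3, x4, x5, x9, x11}. Every edge joins two different colors.

2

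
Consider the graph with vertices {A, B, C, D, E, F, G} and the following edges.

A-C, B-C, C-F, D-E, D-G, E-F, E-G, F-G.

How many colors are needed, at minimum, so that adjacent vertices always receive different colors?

D, E, G are pairwise adjacent, so at least 3 colors are needed.
3 colors suffice: A=2, B=2, C=1, D=2, E=3, F=2, G=1. Each edge has distinct colors on its endpoints.

3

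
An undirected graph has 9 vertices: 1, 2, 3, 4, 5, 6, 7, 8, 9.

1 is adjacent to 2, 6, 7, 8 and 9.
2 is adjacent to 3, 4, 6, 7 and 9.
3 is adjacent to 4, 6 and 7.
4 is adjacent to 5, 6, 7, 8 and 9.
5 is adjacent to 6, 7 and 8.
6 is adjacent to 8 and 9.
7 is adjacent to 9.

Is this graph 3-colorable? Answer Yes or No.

1, 2, 7, 9 are pairwise adjacent (a clique of size 4), so at least 4 colors are needed.
So 3 colors are not enough.

No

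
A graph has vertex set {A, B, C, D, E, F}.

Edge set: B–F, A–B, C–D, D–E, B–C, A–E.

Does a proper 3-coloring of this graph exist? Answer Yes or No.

The chromatic number is 3. The cycle C-B-A-E-D-C has odd length 5, so it cannot be 2-colored; at least 3 colors are needed.
3 colors suffice: color red → {B, E}; color blue → {A, C, F}; color green → {D}.
That is already a proper 3-coloring.

Yes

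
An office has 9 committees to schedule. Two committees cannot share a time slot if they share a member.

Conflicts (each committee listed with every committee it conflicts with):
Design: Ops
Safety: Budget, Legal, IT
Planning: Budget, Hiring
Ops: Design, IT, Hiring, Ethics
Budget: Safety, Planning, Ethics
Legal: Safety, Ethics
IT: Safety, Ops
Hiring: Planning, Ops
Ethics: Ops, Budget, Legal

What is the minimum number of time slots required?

The cycle Safety-IT-Ops-Ethics-Budget-Safety has odd length 5, so it cannot be 2-colored; at least 3 time slots are needed.
3 time slots suffice: time slot 1 → {Safety, Planning, Ops}; time slot 2 → {Design, Budget, Legal, IT, Hiring}; time slot 3 → {Ethics}. No two conflicting committees share a time slot.

3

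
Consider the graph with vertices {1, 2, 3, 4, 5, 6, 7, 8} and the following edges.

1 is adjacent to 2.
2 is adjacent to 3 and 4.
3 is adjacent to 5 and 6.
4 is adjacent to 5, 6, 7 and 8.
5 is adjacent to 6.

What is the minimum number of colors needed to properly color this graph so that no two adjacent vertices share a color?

3

3, 5, 6 are mutually adjacent, so at least 3 colors are needed.
3 colors suffice: 1=red, 2=blue, 3=red, 4=red, 5=green, 6=blue, 7=blue, 8=blue. No two adjacent vertices share a color.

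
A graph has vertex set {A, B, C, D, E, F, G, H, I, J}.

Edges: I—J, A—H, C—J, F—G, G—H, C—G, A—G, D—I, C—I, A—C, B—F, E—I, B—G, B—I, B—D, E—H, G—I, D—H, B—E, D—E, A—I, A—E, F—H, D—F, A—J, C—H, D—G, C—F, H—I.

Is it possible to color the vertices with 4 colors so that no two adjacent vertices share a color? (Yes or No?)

No

A, C, G, H, I are mutually adjacent (a clique of size 5), so at least 5 colors are needed.
So 4 colors are not enough.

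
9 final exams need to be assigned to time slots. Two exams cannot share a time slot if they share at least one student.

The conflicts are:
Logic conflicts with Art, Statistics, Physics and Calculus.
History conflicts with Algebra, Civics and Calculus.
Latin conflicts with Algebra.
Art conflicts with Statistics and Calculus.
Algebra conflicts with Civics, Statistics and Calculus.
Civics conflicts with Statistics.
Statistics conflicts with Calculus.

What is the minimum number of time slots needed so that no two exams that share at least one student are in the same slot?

4

Logic, Art, Statistics, Calculus are mutually in conflict, so at least 4 time slots are needed.
Using 4 time slots: Logic=3, History=2, Latin=1, Art=4, Algebra=3, Civics=1, Statistics=2, Physics=1, Calculus=1. No two conflicting exams share a time slot.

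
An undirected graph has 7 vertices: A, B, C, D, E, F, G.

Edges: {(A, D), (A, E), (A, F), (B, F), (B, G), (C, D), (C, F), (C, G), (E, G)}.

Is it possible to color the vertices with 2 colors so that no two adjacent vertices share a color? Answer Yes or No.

No

The cycle B-G-E-A-F-B has odd length 5, so it cannot be 2-colored; at least 3 colors are needed.
So 2 colors are not enough.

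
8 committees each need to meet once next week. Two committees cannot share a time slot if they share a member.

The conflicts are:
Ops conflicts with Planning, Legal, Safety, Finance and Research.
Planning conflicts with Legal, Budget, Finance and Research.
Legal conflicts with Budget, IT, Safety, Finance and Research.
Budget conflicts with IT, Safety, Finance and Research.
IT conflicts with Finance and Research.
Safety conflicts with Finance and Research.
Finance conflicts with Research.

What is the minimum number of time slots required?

Ops, Legal, Safety, Finance, Research pairwise conflict, so at least 5 time slots are needed.
Using 5 time slots: Ops=4, Planning=5, Legal=3, Budget=4, IT=5, Safety=5, Finance=2, Research=1. Every pair that conflicts lands in different time slots.

5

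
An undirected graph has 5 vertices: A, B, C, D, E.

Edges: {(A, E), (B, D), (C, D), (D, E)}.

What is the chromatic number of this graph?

C and D are adjacent, so at least 2 colors are needed.
2 colors suffice: color 1 → {A, D}; color 2 → {B, C, E}. Every edge joins two different colors.

2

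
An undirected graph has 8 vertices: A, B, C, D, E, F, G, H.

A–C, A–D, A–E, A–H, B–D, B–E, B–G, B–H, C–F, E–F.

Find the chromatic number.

2

B and E are adjacent, so at least 2 colors are needed.
2 colors suffice: color 1 → {A, B, F}; color 2 → {C, D, E, G, H}. No two adjacent vertices share a color.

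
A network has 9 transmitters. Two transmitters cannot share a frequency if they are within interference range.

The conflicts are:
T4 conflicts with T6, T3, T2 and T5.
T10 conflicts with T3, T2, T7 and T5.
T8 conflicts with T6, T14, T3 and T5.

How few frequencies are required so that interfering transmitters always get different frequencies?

T10 and T5 conflict, so at least 2 frequencies are needed.
A valid assignment using 2 frequencies: T4=1, T10=1, T8=1, T6=2, T14=2, T3=2, T2=2, T7=2, T5=2. Each listed conflict is separated.

2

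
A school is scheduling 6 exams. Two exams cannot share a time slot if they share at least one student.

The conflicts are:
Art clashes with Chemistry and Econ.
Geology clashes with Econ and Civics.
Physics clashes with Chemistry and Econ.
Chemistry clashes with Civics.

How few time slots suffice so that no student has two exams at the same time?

The cycle Civics-Geology-Econ-Physics-Chemistry-Civics has odd length 5, so it cannot be 2-colored; at least 3 time slots are needed.
3 time slots suffice: time slot 1 → {Chemistry, Econ}; time slot 2 → {Art, Geology, Physics}; time slot 3 → {Civics}. No two conflicting exams share a time slot.

3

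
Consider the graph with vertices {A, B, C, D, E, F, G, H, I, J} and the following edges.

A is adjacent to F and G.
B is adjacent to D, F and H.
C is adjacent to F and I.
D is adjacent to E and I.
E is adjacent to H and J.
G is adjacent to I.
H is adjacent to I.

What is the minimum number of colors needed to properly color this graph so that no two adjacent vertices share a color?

3

The cycle C-F-A-G-I-C has odd length 5, so it cannot be 2-colored; at least 3 colors are needed.
A valid assignment using 3 colors: A=blue, B=green, C=blue, D=blue, E=red, F=red, G=green, H=blue, I=red, J=blue. No two adjacent vertices share a color.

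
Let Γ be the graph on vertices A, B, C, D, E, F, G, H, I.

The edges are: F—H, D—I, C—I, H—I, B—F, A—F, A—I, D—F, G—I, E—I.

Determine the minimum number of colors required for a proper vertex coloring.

2

A and F are adjacent, so at least 2 colors are needed.
2 colors suffice: A=blue, B=blue, C=blue, D=blue, E=blue, F=red, G=blue, H=blue, I=red. Each edge has distinct colors on its endpoints.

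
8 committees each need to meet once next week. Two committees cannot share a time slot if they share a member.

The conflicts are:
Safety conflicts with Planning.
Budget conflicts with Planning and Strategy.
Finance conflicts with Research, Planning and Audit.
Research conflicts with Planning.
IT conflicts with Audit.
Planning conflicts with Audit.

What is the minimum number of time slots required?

3

Finance, Planning, Audit all conflict with each other, so at least 3 time slots are needed.
3 time slots suffice: time slot 1 → {IT, Planning, Strategy}; time slot 2 → {Safety, Budget, Finance}; time slot 3 → {Research, Audit}. No two conflicting committees share a time slot.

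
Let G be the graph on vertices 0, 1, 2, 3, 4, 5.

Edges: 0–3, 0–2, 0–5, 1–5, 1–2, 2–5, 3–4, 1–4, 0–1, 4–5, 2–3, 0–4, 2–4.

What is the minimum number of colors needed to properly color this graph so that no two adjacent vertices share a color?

5

0, 1, 2, 4, 5 form a clique, so at least 5 colors are needed.
5 colors suffice: 0=b, 1=e, 2=a, 3=d, 4=c, 5=d. No two adjacent vertices share a color.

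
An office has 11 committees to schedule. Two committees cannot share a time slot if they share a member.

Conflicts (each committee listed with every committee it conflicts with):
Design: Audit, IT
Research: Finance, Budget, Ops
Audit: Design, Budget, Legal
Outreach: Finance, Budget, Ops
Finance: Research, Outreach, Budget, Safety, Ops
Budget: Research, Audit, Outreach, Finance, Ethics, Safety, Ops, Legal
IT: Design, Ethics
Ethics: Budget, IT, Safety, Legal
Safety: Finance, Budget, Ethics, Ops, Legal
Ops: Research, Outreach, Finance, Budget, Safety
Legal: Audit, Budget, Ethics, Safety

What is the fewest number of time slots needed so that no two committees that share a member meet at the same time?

4

Outreach, Finance, Budget, Ops are mutually in conflict, so at least 4 time slots are needed.
4 time slots suffice: time slot 1 → {Budget, IT}; time slot 2 → {Audit, Ethics, Ops}; time slot 3 → {Design, Finance, Legal}; time slot 4 → {Research, Outreach, Safety}. Each listed conflict is separated.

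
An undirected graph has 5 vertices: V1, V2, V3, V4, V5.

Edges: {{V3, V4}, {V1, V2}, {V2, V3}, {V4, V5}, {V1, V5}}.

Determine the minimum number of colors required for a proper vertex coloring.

3

The cycle V5-V4-V3-V2-V1-V5 has odd length 5, so it cannot be 2-colored; at least 3 colors are needed.
3 colors suffice: color 1 → {V3, V5}; color 2 → {V1, V4}; color 3 → {V2}. Each edge has distinct colors on its endpoints.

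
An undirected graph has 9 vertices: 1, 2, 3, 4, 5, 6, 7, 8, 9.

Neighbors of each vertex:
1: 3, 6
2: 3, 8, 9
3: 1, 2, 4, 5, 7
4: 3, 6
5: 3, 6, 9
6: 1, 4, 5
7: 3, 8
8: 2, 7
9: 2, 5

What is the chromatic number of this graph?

2

4 and 6 are adjacent, so at least 2 colors are needed.
2 colors suffice: color a → {3, 6, 8, 9}; color b → {1, 2, 4, 5, 7}. No two adjacent vertices share a color.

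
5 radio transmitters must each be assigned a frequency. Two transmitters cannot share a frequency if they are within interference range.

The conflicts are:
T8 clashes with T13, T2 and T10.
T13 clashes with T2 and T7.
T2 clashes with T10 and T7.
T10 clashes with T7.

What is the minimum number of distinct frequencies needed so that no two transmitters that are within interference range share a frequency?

3

T2, T10, T7 pairwise conflict, so at least 3 frequencies are needed.
3 frequencies suffice: frequency 1 → {T2}; frequency 2 → {T13, T10}; frequency 3 → {T8, T7}. No two conflicting transmitters share a frequency.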